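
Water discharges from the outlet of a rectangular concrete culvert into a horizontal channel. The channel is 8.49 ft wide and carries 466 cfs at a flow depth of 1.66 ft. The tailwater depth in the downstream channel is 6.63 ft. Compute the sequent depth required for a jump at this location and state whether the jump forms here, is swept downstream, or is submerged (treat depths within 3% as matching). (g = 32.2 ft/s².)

q = Q/b = 466/8.49 = 54.9 ft²/s; V₁ = q/y₁ = 33.1 ft/s. Fr₁ = V₁/√(g·y₁) = 4.52.
Conjugate-depth relation: y₂/y₁ = ½[√(1 + 8Fr₁²) − 1] = ½[√164.6 − 1] = 5.92.
y₂ = 5.92 × 1.66 = 9.82 ft.
Tailwater y_tw = 6.63 ft: y_tw < y₂, so the jump is swept downstream.

y₂ = 9.82 ft; the jump is swept downstream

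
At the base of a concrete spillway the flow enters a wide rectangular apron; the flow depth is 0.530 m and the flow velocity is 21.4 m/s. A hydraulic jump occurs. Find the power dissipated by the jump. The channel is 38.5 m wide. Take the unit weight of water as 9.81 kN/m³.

P = 72627 kW

Fr₁ = V₁/√(g·y₁) = 21.4/√(9.81×0.530) = 9.39.
Conjugate-depth relation: y₂/y₁ = ½[√(1 + 8Fr₁²) − 1] = ½[√705.6 − 1] = 12.8.
y₂ = 12.8 × 0.530 = 6.77 m.
Head loss: ΔE = (y₂ − y₁)³/(4y₁y₂) = (6.77 − 0.530)³/(4×0.530×6.77) = 243/14.4 = 17.0 m.
q = V₁·y₁ = 21.4 × 0.530 = 11.3 m²/s. Q = q·b = 11.3 × 38.5 = 437 m³/s. P = γ·Q·ΔE = 9.81 × 437 × 17.0 = 72627 kW.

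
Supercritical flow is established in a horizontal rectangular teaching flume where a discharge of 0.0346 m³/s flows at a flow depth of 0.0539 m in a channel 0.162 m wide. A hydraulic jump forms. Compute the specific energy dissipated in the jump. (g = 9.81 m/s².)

ΔE = 0.450 m

q = Q/b = 0.0346/0.162 = 0.214 m²/s; V₁ = q/y₁ = 3.96 m/s. Fr₁ = V₁/√(g·y₁) = 5.45.
Conjugate-depth relation: y₂/y₁ = ½[√(1 + 8Fr₁²) − 1] = ½[√238.6 − 1] = 7.22.
y₂ = 7.22 × 0.0539 = 0.389 m.
V₂ = q/y₂ = 0.214/0.389 = 0.549 m/s. E₁ = y₁ + V₁²/2g = 0.854 m; E₂ = y₂ + V₂²/2g = 0.405 m. ΔE = E₁ − E₂ = 0.450 m.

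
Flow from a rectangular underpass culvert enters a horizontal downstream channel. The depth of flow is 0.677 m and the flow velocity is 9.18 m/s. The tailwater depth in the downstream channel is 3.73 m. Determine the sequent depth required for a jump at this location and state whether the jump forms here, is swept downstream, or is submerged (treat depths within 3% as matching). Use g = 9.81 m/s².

y₂ = 3.09 m; the jump is submerged

Fr₁ = V₁/√(g·y₁) = 9.18/√(9.81×0.677) = 3.56.
By Bélanger, y₂/y₁ = ½[√(1 + 8Fr₁²) − 1] = ½[√102.5 − 1] = 4.56.
y₂ = 4.56 × 0.677 = 3.09 m.
Tailwater y_tw = 3.73 m: y_tw > y₂, so the jump is submerged.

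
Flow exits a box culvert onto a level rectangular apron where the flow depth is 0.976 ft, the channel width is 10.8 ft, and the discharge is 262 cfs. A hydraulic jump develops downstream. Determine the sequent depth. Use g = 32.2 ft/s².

y₂ = 5.65 ft

q = Q/b = 262/10.8 = 24.3 ft²/s; V₁ = q/y₁ = 24.9 ft/s. Fr₁ = V₁/√(g·y₁) = 4.43.
Conjugate-depth relation: y₂/y₁ = ½[√(1 + 8Fr₁²) − 1] = ½[√158.3 − 1] = 5.79.
y₂ = 5.79 × 0.976 = 5.65 ft.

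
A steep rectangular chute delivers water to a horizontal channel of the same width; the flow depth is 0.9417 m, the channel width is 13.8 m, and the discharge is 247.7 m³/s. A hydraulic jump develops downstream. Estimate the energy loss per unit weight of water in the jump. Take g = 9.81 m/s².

ΔE = 11.30 m

q = Q/b = 247.7/13.8 = 17.95 m²/s; V₁ = q/y₁ = 19.06 m/s. Fr₁ = V₁/√(g·y₁) = 6.271.
Sequent-depth ratio: y₂/y₁ = ½[√(1 + 8Fr₁²) − 1] = ½[√315.61 − 1] = 8.383.
y₂ = 8.383 × 0.9417 = 7.894 m.
V₂ = q/y₂ = 17.95/7.894 = 2.274 m/s. E₁ = y₁ + V₁²/2g = 19.46 m; E₂ = y₂ + V₂²/2g = 8.158 m. ΔE = E₁ − E₂ = 11.30 m.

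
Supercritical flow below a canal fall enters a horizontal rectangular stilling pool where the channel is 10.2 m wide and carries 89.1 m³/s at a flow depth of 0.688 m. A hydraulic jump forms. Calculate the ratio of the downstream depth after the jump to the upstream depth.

q = Q/b = 89.1/10.2 = 8.74 m²/s; V₁ = q/y₁ = 12.7 m/s. Fr₁ = V₁/√(g·y₁) = 4.89.
Bélanger equation: y₂/y₁ = ½[√(1 + 8Fr₁²) − 1] = ½[√192.1 − 1] = 6.43.

y₂/y₁ = 6.43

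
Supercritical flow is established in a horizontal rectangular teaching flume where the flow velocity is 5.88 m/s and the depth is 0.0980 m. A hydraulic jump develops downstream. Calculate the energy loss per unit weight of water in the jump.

Fr₁ = V₁/√(g·y₁) = 5.88/√(9.81×0.0980) = 6.00.
Conjugate-depth relation: y₂/y₁ = ½[√(1 + 8Fr₁²) − 1] = ½[√288.7 − 1] = 8.00.
y₂ = 8.00 × 0.0980 = 0.784 m.
q = V₁·y₁ = 5.88 × 0.0980 = 0.576 m²/s. V₂ = q/y₂ = 0.576/0.784 = 0.735 m/s. E₁ = y₁ + V₁²/2g = 1.86 m; E₂ = y₂ + V₂²/2g = 0.811 m. ΔE = E₁ − E₂ = 1.05 m.

ΔE = 1.05 m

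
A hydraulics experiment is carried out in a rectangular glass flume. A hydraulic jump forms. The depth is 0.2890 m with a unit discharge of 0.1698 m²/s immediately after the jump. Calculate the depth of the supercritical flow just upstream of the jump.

V₂ = q/y₂ = 0.1698/0.2890 = 0.5875 m/s; Fr₂ = V₂/√(g·y₂) = 0.3489.
The Bélanger relation is symmetric: y₁/y₂ = ½[√(1 + 8Fr₂²) − 1] = ½[√1.9741 − 1] = 0.2025.
y₁ = 0.2025 × 0.2890 = 0.05853 m.

y₁ = 0.05853 m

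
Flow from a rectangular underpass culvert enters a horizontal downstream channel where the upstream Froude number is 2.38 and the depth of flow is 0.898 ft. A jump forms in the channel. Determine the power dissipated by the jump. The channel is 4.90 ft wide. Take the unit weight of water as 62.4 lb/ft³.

P = 3.40 hp

Fr₁ = 2.38 (given).
From the momentum equation for a rectangular channel, y₂/y₁ = ½[√(1 + 8Fr₁²) − 1] = ½[√46.32 − 1] = 2.90.
y₂ = 2.90 × 0.898 = 2.61 ft.
Head loss: ΔE = (y₂ − y₁)³/(4y₁y₂) = (2.61 − 0.898)³/(4×0.898×2.61) = 4.99/9.36 = 0.533 ft.
V₁ = Fr₁·√(g·y₁) = 2.38×√(32.2×0.898) = 12.8 ft/s; q = V₁·y₁ = 11.5 ft²/s. Q = q·b = 11.5 × 4.90 = 56.3 cfs. P = γ·Q·ΔE/550 = 62.4 × 56.3 × 0.533 / 550 = 3.40 hp.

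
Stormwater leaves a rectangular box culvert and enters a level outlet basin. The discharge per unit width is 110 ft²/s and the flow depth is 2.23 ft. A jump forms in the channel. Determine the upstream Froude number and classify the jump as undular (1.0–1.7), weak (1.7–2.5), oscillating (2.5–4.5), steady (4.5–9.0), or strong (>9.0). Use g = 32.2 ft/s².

V₁ = q/y₁ = 110/2.23 = 49.3 ft/s. Fr₁ = V₁/√(g·y₁) = 49.3/√(32.2×2.23) = 5.82.
Fr₁ = 5.82 lies in the steady range.

Fr₁ = 5.82; steady jump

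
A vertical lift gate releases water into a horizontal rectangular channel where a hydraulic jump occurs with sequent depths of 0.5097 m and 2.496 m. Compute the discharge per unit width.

q = 4.331 m²/s

For a rectangular channel the momentum equation gives q² = ½·g·y₁·y₂·(y₁ + y₂) = ½×9.81×0.5097×2.496×3.006 = 18.76.
q = √18.76 = 4.331 m²/s.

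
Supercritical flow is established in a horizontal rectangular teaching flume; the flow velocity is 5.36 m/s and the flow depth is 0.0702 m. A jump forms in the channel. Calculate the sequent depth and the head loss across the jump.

y₂ = 0.607 m; ΔE = 0.908 m

Fr₁ = V₁/√(g·y₁) = 5.36/√(9.81×0.0702) = 6.46.
Bélanger equation: y₂/y₁ = ½[√(1 + 8Fr₁²) − 1] = ½[√334.7 − 1] = 8.65.
y₂ = 8.65 × 0.0702 = 0.607 m.
Head loss: ΔE = (y₂ − y₁)³/(4y₁y₂) = (0.607 − 0.0702)³/(4×0.0702×0.607) = 0.155/0.170 = 0.908 m.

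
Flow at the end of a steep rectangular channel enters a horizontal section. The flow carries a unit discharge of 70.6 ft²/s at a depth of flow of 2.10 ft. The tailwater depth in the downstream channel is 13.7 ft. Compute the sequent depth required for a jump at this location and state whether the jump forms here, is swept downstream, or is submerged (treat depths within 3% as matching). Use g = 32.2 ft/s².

y₂ = 11.1 ft; the jump is submerged

V₁ = q/y₁ = 70.6/2.10 = 33.6 ft/s. Fr₁ = V₁/√(g·y₁) = 33.6/√(32.2×2.10) = 4.09.
By Bélanger, y₂/y₁ = ½[√(1 + 8Fr₁²) − 1] = ½[√134.7 − 1] = 5.30.
y₂ = 5.30 × 2.10 = 11.1 ft.
Tailwater y_tw = 13.7 ft: y_tw > y₂, so the jump is submerged.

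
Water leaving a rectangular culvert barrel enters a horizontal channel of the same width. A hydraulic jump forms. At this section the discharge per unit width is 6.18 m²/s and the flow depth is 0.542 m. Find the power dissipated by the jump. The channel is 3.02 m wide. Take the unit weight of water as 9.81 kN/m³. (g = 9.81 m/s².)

V₁ = q/y₁ = 6.18/0.542 = 11.4 m/s. Fr₁ = V₁/√(g·y₁) = 11.4/√(9.81×0.542) = 4.94.
By Bélanger, y₂/y₁ = ½[√(1 + 8Fr₁²) − 1] = ½[√196.6 − 1] = 6.51.
y₂ = 6.51 × 0.542 = 3.53 m.
V₂ = q/y₂ = 6.18/3.53 = 1.75 m/s. E₁ = y₁ + V₁²/2g = 7.17 m; E₂ = y₂ + V₂²/2g = 3.69 m. ΔE = E₁ − E₂ = 3.48 m.
Q = q·b = 6.18 × 3.02 = 18.7 m³/s. P = γ·Q·ΔE = 9.81 × 18.7 × 3.48 = 638 kW.

P = 638 kW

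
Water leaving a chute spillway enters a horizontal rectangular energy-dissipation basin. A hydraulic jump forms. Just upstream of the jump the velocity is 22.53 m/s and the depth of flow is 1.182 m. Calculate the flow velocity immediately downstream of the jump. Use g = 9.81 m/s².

V₂ = 2.540 m/s

Fr₁ = V₁/√(g·y₁) = 22.53/√(9.81×1.182) = 6.616.
Sequent-depth ratio: y₂/y₁ = ½[√(1 + 8Fr₁²) − 1] = ½[√351.21 − 1] = 8.870.
y₂ = 8.870 × 1.182 = 10.48 m.
q = V₁·y₁ = 22.53 × 1.182 = 26.63 m²/s.
V₂ = q/y₂ = 26.63/10.48 = 2.540 m/s.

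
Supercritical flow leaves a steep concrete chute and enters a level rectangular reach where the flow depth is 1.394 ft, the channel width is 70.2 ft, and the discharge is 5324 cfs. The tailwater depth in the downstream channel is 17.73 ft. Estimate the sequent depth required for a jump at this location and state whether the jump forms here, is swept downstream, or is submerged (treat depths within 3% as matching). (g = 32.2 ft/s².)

y₂ = 15.33 ft; the jump is submerged

q = Q/b = 5324/70.2 = 75.84 ft²/s; V₁ = q/y₁ = 54.40 ft/s. Fr₁ = V₁/√(g·y₁) = 8.120.
Conjugate-depth relation: y₂/y₁ = ½[√(1 + 8Fr₁²) − 1] = ½[√528.53 − 1] = 10.99.
y₂ = 10.99 × 1.394 = 15.33 ft.
Tailwater y_tw = 17.73 ft: y_tw > y₂, so the jump is submerged.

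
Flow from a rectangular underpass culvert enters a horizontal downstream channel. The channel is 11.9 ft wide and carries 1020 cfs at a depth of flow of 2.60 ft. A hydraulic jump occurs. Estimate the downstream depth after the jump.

y₂ = 12.0 ft

q = Q/b = 1020/11.9 = 85.7 ft²/s; V₁ = q/y₁ = 33.0 ft/s. Fr₁ = V₁/√(g·y₁) = 3.60.
From the momentum equation for a rectangular channel, y₂/y₁ = ½[√(1 + 8Fr₁²) − 1] = ½[√104.9 − 1] = 4.62.
y₂ = 4.62 × 2.60 = 12.0 ft.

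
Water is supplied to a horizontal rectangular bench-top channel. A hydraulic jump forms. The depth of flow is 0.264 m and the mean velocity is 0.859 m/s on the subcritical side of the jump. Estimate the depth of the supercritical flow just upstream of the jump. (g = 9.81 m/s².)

Fr₂ = V₂/√(g·y₂) = 0.859/√(9.81×0.264) = 0.534.
Applying the sequent-depth relation in reverse, y₁/y₂ = ½[√(1 + 8Fr₂²) − 1] = ½[√3.279 − 1] = 0.405.
y₁ = 0.405 × 0.264 = 0.107 m.

y₁ = 0.107 m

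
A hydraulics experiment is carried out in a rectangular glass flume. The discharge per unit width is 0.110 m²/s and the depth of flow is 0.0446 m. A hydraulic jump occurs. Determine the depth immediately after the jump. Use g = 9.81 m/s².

y₂ = 0.214 m

V₁ = q/y₁ = 0.110/0.0446 = 2.47 m/s. Fr₁ = V₁/√(g·y₁) = 2.47/√(9.81×0.0446) = 3.73.
Conjugate-depth relation: y₂/y₁ = ½[√(1 + 8Fr₁²) − 1] = ½[√112.2 − 1] = 4.80.
y₂ = 4.80 × 0.0446 = 0.214 m.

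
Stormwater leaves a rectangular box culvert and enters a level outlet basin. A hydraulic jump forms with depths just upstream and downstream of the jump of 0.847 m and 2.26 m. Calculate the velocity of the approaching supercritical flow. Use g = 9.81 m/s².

For a rectangular channel the momentum equation gives q² = ½·g·y₁·y₂·(y₁ + y₂) = ½×9.81×0.847×2.26×3.11 = 29.2.
q = √29.2 = 5.40 m²/s.
V₁ = q/y₁ = 5.40/0.847 = 6.38 m/s.

V₁ = 6.38 m/s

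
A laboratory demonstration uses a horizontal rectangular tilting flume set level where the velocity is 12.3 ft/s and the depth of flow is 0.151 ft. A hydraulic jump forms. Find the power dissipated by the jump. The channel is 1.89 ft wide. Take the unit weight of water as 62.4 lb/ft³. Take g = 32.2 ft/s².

P = 0.533 hp

Fr₁ = V₁/√(g·y₁) = 12.3/√(32.2×0.151) = 5.58.
Bélanger equation: y₂/y₁ = ½[√(1 + 8Fr₁²) − 1] = ½[√249.9 − 1] = 7.40.
y₂ = 7.40 × 0.151 = 1.12 ft.
q = V₁·y₁ = 12.3 × 0.151 = 1.86 ft²/s. V₂ = q/y₂ = 1.86/1.12 = 1.66 ft/s. E₁ = y₁ + V₁²/2g = 2.50 ft; E₂ = y₂ + V₂²/2g = 1.16 ft. ΔE = E₁ − E₂ = 1.34 ft.
Q = q·b = 1.86 × 1.89 = 3.51 cfs. P = γ·Q·ΔE/550 = 62.4 × 3.51 × 1.34 / 550 = 0.533 hp.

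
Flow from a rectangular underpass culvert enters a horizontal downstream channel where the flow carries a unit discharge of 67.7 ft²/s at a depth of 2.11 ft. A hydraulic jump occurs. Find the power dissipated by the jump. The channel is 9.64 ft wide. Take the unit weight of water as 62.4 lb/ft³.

P = 508 hp

V₁ = q/y₁ = 67.7/2.11 = 32.1 ft/s. Fr₁ = V₁/√(g·y₁) = 32.1/√(32.2×2.11) = 3.89.
Bélanger equation: y₂/y₁ = ½[√(1 + 8Fr₁²) − 1] = ½[√122.2 − 1] = 5.03.
y₂ = 5.03 × 2.11 = 10.6 ft.
V₂ = q/y₂ = 67.7/10.6 = 6.38 ft/s. E₁ = y₁ + V₁²/2g = 18.1 ft; E₂ = y₂ + V₂²/2g = 11.2 ft. ΔE = E₁ − E₂ = 6.85 ft.
Q = q·b = 67.7 × 9.64 = 653 cfs. P = γ·Q·ΔE/550 = 62.4 × 653 × 6.85 / 550 = 508 hp.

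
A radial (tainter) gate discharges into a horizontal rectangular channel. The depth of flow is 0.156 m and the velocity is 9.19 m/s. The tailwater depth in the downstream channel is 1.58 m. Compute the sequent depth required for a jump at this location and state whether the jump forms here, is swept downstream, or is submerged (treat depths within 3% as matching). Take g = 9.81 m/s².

Fr₁ = V₁/√(g·y₁) = 9.19/√(9.81×0.156) = 7.43.
From the momentum equation for a rectangular channel, y₂/y₁ = ½[√(1 + 8Fr₁²) − 1] = ½[√442.5 − 1] = 10.0.
y₂ = 10.0 × 0.156 = 1.56 m.
Tailwater y_tw = 1.58 m: y_tw ≈ y₂, so the jump forms here.

y₂ = 1.56 m; the jump forms here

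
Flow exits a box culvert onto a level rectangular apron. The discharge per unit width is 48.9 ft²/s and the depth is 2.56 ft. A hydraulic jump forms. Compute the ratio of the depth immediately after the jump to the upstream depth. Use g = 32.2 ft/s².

y₂/y₁ = 2.52

V₁ = q/y₁ = 48.9/2.56 = 19.1 ft/s. Fr₁ = V₁/√(g·y₁) = 19.1/√(32.2×2.56) = 2.10.
Sequent-depth ratio: y₂/y₁ = ½[√(1 + 8Fr₁²) − 1] = ½[√36.41 − 1] = 2.52.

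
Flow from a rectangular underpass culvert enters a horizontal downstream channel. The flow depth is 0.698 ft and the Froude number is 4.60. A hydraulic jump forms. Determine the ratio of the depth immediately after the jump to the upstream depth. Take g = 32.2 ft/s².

Fr₁ = 4.60 (given).
Conjugate-depth relation: y₂/y₁ = ½[√(1 + 8Fr₁²) − 1] = ½[√170.3 − 1] = 6.02.

y₂/y₁ = 6.02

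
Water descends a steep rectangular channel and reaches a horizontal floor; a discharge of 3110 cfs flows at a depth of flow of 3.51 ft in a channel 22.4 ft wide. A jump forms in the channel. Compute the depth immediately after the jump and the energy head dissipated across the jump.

y₂ = 16.8 ft; ΔE = 9.95 ft

q = Q/b = 3110/22.4 = 139 ft²/s; V₁ = q/y₁ = 39.6 ft/s. Fr₁ = V₁/√(g·y₁) = 3.72.
Conjugate-depth relation: y₂/y₁ = ½[√(1 + 8Fr₁²) − 1] = ½[√111.7 − 1] = 4.79.
y₂ = 4.79 × 3.51 = 16.8 ft.
Head loss: ΔE = (y₂ − y₁)³/(4y₁y₂) = (16.8 − 3.51)³/(4×3.51×16.8) = 2346/236 = 9.95 ft.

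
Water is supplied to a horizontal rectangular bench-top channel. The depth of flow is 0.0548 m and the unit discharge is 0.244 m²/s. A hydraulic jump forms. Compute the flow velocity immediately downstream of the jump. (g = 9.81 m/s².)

V₁ = q/y₁ = 0.244/0.0548 = 4.45 m/s. Fr₁ = V₁/√(g·y₁) = 4.45/√(9.81×0.0548) = 6.07.
Sequent-depth ratio: y₂/y₁ = ½[√(1 + 8Fr₁²) − 1] = ½[√296.0 − 1] = 8.10.
y₂ = 8.10 × 0.0548 = 0.444 m.
V₂ = q/y₂ = 0.244/0.444 = 0.550 m/s.

V₂ = 0.550 m/s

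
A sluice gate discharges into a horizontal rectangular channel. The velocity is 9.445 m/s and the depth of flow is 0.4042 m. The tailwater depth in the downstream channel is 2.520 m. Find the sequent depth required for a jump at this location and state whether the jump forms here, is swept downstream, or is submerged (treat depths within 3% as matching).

Fr₁ = V₁/√(g·y₁) = 9.445/√(9.81×0.4042) = 4.743.
Sequent-depth ratio: y₂/y₁ = ½[√(1 + 8Fr₁²) − 1] = ½[√180.98 − 1] = 6.226.
y₂ = 6.226 × 0.4042 = 2.517 m.
Tailwater y_tw = 2.520 m: y_tw ≈ y₂, so the jump forms here.

y₂ = 2.517 m; the jump forms here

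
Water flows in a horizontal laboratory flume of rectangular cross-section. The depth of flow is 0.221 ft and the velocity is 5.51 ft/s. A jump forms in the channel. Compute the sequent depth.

y₂ = 0.544 ft

Fr₁ = V₁/√(g·y₁) = 5.51/√(32.2×0.221) = 2.07.
Conjugate-depth relation: y₂/y₁ = ½[√(1 + 8Fr₁²) − 1] = ½[√35.13 − 1] = 2.46.
y₂ = 2.46 × 0.221 = 0.544 ft.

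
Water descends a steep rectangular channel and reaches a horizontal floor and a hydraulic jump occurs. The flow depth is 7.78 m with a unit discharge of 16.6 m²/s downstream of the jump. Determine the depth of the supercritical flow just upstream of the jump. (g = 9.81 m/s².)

y₁ = 0.838 m

V₂ = q/y₂ = 16.6/7.78 = 2.13 m/s; Fr₂ = V₂/√(g·y₂) = 0.244.
From the momentum equation (using Fr₂), y₁/y₂ = ½[√(1 + 8Fr₂²) − 1] = ½[√1.477 − 1] = 0.108.
y₁ = 0.108 × 7.78 = 0.838 m.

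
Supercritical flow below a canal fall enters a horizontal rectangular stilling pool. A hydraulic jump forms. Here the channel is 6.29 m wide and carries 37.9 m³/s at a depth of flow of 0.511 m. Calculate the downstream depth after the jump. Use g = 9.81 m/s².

y₂ = 3.56 m

q = Q/b = 37.9/6.29 = 6.03 m²/s; V₁ = q/y₁ = 11.8 m/s. Fr₁ = V₁/√(g·y₁) = 5.27.
From the momentum equation for a rectangular channel, y₂/y₁ = ½[√(1 + 8Fr₁²) − 1] = ½[√222.9 − 1] = 6.96.
y₂ = 6.96 × 0.511 = 3.56 m.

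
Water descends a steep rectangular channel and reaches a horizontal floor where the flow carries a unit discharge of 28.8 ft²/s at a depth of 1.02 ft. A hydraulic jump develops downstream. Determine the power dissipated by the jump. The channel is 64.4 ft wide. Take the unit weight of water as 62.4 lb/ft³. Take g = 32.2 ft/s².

P = 1366 hp

V₁ = q/y₁ = 28.8/1.02 = 28.2 ft/s. Fr₁ = V₁/√(g·y₁) = 28.2/√(32.2×1.02) = 4.93.
By Bélanger, y₂/y₁ = ½[√(1 + 8Fr₁²) − 1] = ½[√195.2 − 1] = 6.49.
y₂ = 6.49 × 1.02 = 6.62 ft.
Head loss: ΔE = (y₂ − y₁)³/(4y₁y₂) = (6.62 − 1.02)³/(4×1.02×6.62) = 175/27.0 = 6.49 ft.
Q = q·b = 28.8 × 64.4 = 1855 cfs. P = γ·Q·ΔE/550 = 62.4 × 1855 × 6.49 / 550 = 1366 hp.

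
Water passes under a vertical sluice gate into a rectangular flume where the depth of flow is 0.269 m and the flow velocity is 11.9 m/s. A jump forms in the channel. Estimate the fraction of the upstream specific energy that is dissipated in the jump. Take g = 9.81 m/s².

ΔE/E₁ = 0.635 (63.5%)

Fr₁ = V₁/√(g·y₁) = 11.9/√(9.81×0.269) = 7.33.
Sequent-depth ratio: y₂/y₁ = ½[√(1 + 8Fr₁²) − 1] = ½[√430.3 − 1] = 9.87.
y₂ = 9.87 × 0.269 = 2.66 m.
E₁ = y₁ + V₁²/2g = 7.49 m. ΔE = (y₂ − y₁)³/(4y₁y₂) = 4.76 m. ΔE/E₁ = 4.76/7.49 = 0.635.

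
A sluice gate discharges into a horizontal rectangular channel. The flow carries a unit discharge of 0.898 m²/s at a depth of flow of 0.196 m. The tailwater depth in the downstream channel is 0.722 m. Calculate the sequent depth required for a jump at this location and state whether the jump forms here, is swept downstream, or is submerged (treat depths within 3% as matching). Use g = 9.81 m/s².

V₁ = q/y₁ = 0.898/0.196 = 4.58 m/s. Fr₁ = V₁/√(g·y₁) = 4.58/√(9.81×0.196) = 3.30.
From the momentum equation for a rectangular channel, y₂/y₁ = ½[√(1 + 8Fr₁²) − 1] = ½[√88.34 − 1] = 4.20.
y₂ = 4.20 × 0.196 = 0.823 m.
Tailwater y_tw = 0.722 m: y_tw < y₂, so the jump is swept downstream.

y₂ = 0.823 m; the jump is swept downstream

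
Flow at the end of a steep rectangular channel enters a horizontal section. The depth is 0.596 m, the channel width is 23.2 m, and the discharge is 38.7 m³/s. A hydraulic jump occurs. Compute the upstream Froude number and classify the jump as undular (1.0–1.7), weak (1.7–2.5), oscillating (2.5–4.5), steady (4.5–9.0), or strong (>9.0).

q = Q/b = 38.7/23.2 = 1.67 m²/s; V₁ = q/y₁ = 2.80 m/s. Fr₁ = V₁/√(g·y₁) = 1.16.
Fr₁ = 1.16 lies in the undular range.

Fr₁ = 1.16; undular jump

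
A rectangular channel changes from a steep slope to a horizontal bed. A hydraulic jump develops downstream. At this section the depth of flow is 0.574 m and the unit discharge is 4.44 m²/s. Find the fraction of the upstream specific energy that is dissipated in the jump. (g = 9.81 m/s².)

V₁ = q/y₁ = 4.44/0.574 = 7.74 m/s. Fr₁ = V₁/√(g·y₁) = 7.74/√(9.81×0.574) = 3.26.
From the momentum equation for a rectangular channel, y₂/y₁ = ½[√(1 + 8Fr₁²) − 1] = ½[√86.01 − 1] = 4.14.
y₂ = 4.14 × 0.574 = 2.37 m.
E₁ = y₁ + V₁²/2g = 3.62 m. ΔE = (y₂ − y₁)³/(4y₁y₂) = 1.07 m. ΔE/E₁ = 1.07/3.62 = 0.296.

ΔE/E₁ = 0.296 (29.6%)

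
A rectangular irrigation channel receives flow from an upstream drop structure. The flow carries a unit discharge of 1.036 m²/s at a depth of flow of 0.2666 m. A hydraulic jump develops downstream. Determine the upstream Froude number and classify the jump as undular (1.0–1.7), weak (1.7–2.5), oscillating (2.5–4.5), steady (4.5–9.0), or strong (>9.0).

Fr₁ = 2.403; weak jump

V₁ = q/y₁ = 1.036/0.2666 = 3.886 m/s. Fr₁ = V₁/√(g·y₁) = 3.886/√(9.81×0.2666) = 2.403.
Fr₁ = 2.403 lies in the weak range.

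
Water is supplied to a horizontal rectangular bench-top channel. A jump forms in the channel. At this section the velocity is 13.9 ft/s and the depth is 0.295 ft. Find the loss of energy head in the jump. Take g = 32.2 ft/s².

Fr₁ = V₁/√(g·y₁) = 13.9/√(32.2×0.295) = 4.51.
By Bélanger, y₂/y₁ = ½[√(1 + 8Fr₁²) − 1] = ½[√163.7 − 1] = 5.90.
y₂ = 5.90 × 0.295 = 1.74 ft.
q = V₁·y₁ = 13.9 × 0.295 = 4.10 ft²/s. V₂ = q/y₂ = 4.10/1.74 = 2.36 ft/s. E₁ = y₁ + V₁²/2g = 3.30 ft; E₂ = y₂ + V₂²/2g = 1.83 ft. ΔE = E₁ − E₂ = 1.47 ft.

ΔE = 1.47 ft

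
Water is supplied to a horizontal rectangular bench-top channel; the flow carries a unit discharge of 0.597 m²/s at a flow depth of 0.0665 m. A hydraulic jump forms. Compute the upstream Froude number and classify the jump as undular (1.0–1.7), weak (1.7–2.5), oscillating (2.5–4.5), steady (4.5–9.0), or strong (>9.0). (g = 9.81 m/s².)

V₁ = q/y₁ = 0.597/0.0665 = 8.98 m/s. Fr₁ = V₁/√(g·y₁) = 8.98/√(9.81×0.0665) = 11.1.
Fr₁ = 11.1 lies in the strong range.

Fr₁ = 11.1; strong jump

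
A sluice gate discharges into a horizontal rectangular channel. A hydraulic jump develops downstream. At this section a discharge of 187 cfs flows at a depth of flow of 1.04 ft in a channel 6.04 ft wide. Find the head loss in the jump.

ΔE = 7.44 ft

q = Q/b = 187/6.04 = 31.0 ft²/s; V₁ = q/y₁ = 29.8 ft/s. Fr₁ = V₁/√(g·y₁) = 5.14.
By Bélanger, y₂/y₁ = ½[√(1 + 8Fr₁²) − 1] = ½[√212.7 − 1] = 6.79.
y₂ = 6.79 × 1.04 = 7.06 ft.
V₂ = q/y₂ = 31.0/7.06 = 4.38 ft/s. E₁ = y₁ + V₁²/2g = 14.8 ft; E₂ = y₂ + V₂²/2g = 7.36 ft. ΔE = E₁ − E₂ = 7.44 ft.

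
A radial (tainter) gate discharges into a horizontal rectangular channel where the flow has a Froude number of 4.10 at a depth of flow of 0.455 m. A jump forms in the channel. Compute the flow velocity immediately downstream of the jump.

Fr₁ = 4.10 (given).
Bélanger equation: y₂/y₁ = ½[√(1 + 8Fr₁²) − 1] = ½[√135.5 − 1] = 5.32.
y₂ = 5.32 × 0.455 = 2.42 m.
V₁ = Fr₁·√(g·y₁) = 4.10×√(9.81×0.455) = 8.66 m/s; q = V₁·y₁ = 3.94 m²/s.
V₂ = q/y₂ = 3.94/2.42 = 1.63 m/s.

V₂ = 1.63 m/s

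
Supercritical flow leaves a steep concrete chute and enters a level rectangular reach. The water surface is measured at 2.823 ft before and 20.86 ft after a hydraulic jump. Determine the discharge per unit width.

For a rectangular channel the momentum equation gives q² = ½·g·y₁·y₂·(y₁ + y₂) = ½×32.2×2.823×20.86×23.68 = 22454.
q = √22454 = 149.8 ft²/s.

q = 149.8 ft²/s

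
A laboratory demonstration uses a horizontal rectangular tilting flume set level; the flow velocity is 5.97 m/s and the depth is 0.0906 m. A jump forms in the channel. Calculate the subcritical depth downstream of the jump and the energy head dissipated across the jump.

Fr₁ = V₁/√(g·y₁) = 5.97/√(9.81×0.0906) = 6.33.
Sequent-depth ratio: y₂/y₁ = ½[√(1 + 8Fr₁²) − 1] = ½[√321.8 − 1] = 8.47.
y₂ = 8.47 × 0.0906 = 0.767 m.
q = V₁·y₁ = 5.97 × 0.0906 = 0.541 m²/s. V₂ = q/y₂ = 0.541/0.767 = 0.705 m/s. E₁ = y₁ + V₁²/2g = 1.91 m; E₂ = y₂ + V₂²/2g = 0.793 m. ΔE = E₁ − E₂ = 1.11 m.

y₂ = 0.767 m; ΔE = 1.11 m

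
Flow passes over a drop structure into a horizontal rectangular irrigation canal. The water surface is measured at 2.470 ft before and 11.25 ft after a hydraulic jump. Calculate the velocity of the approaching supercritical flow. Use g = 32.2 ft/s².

For a rectangular channel the momentum equation gives q² = ½·g·y₁·y₂·(y₁ + y₂) = ½×32.2×2.470×11.25×13.72 = 6138.
q = √6138 = 78.35 ft²/s.
V₁ = q/y₁ = 78.35/2.470 = 31.72 ft/s.

V₁ = 31.72 ft/s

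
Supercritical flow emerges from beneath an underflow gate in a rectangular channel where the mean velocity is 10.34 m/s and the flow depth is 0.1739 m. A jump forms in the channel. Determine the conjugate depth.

Fr₁ = V₁/√(g·y₁) = 10.34/√(9.81×0.1739) = 7.917.
Sequent-depth ratio: y₂/y₁ = ½[√(1 + 8Fr₁²) − 1] = ½[√502.37 − 1] = 10.71.
y₂ = 10.71 × 0.1739 = 1.862 m.

y₂ = 1.862 m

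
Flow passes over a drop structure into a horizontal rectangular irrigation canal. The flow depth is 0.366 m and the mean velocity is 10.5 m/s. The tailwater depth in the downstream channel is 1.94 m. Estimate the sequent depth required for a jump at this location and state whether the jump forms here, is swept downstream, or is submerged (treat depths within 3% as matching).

Fr₁ = V₁/√(g·y₁) = 10.5/√(9.81×0.366) = 5.54.
By Bélanger, y₂/y₁ = ½[√(1 + 8Fr₁²) − 1] = ½[√246.7 − 1] = 7.35.
y₂ = 7.35 × 0.366 = 2.69 m.
Tailwater y_tw = 1.94 m: y_tw < y₂, so the jump is swept downstream.

y₂ = 2.69 m; the jump is swept downstream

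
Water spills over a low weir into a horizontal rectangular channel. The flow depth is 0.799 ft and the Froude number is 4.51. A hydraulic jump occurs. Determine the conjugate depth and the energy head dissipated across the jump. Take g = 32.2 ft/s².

y₂ = 4.71 ft; ΔE = 3.98 ft

Fr₁ = 4.51 (given).
Sequent-depth ratio: y₂/y₁ = ½[√(1 + 8Fr₁²) − 1] = ½[√163.7 − 1] = 5.90.
y₂ = 5.90 × 0.799 = 4.71 ft.
Head loss: ΔE = (y₂ − y₁)³/(4y₁y₂) = (4.71 − 0.799)³/(4×0.799×4.71) = 59.9/15.1 = 3.98 ft.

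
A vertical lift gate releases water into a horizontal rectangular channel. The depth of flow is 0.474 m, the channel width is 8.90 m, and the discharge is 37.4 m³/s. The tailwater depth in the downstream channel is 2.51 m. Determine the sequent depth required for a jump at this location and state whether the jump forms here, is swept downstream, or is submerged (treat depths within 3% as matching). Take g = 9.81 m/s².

q = Q/b = 37.4/8.90 = 4.20 m²/s; V₁ = q/y₁ = 8.87 m/s. Fr₁ = V₁/√(g·y₁) = 4.11.
By Bélanger, y₂/y₁ = ½[√(1 + 8Fr₁²) − 1] = ½[√136.2 − 1] = 5.34.
y₂ = 5.34 × 0.474 = 2.53 m.
Tailwater y_tw = 2.51 m: y_tw ≈ y₂, so the jump forms here.

y₂ = 2.53 m; the jump forms here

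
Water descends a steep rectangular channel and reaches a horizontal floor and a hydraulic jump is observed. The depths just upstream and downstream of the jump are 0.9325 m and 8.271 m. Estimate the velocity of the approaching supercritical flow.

V₁ = 20.01 m/s

For a rectangular channel the momentum equation gives q² = ½·g·y₁·y₂·(y₁ + y₂) = ½×9.81×0.9325×8.271×9.204 = 348.2.
q = √348.2 = 18.66 m²/s.
V₁ = q/y₁ = 18.66/0.9325 = 20.01 m/s.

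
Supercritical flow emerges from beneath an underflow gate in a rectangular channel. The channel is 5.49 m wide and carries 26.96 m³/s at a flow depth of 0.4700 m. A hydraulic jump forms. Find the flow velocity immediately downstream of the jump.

V₂ = 1.633 m/s

q = Q/b = 26.96/5.49 = 4.911 m²/s; V₁ = q/y₁ = 10.45 m/s. Fr₁ = V₁/√(g·y₁) = 4.866.
Bélanger equation: y₂/y₁ = ½[√(1 + 8Fr₁²) − 1] = ½[√190.42 − 1] = 6.400.
y₂ = 6.400 × 0.4700 = 3.008 m.
V₂ = q/y₂ = 4.911/3.008 = 1.633 m/s.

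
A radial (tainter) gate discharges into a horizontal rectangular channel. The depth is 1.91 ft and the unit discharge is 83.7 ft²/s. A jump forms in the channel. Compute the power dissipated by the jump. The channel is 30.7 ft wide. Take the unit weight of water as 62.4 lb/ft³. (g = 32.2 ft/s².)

V₁ = q/y₁ = 83.7/1.91 = 43.8 ft/s. Fr₁ = V₁/√(g·y₁) = 43.8/√(32.2×1.91) = 5.59.
From the momentum equation for a rectangular channel, y₂/y₁ = ½[√(1 + 8Fr₁²) − 1] = ½[√250.8 − 1] = 7.42.
y₂ = 7.42 × 1.91 = 14.2 ft.
V₂ = q/y₂ = 83.7/14.2 = 5.91 ft/s. E₁ = y₁ + V₁²/2g = 31.7 ft; E₂ = y₂ + V₂²/2g = 14.7 ft. ΔE = E₁ − E₂ = 17.0 ft.
Q = q·b = 83.7 × 30.7 = 2570 cfs. P = γ·Q·ΔE/550 = 62.4 × 2570 × 17.0 / 550 = 4961 hp.

P = 4961 hp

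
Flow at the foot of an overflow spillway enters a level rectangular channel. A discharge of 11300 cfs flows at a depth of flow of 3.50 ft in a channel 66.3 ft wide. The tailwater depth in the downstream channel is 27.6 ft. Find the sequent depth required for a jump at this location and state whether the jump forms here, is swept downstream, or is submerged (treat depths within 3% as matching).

q = Q/b = 11300/66.3 = 170 ft²/s; V₁ = q/y₁ = 48.7 ft/s. Fr₁ = V₁/√(g·y₁) = 4.59.
Conjugate-depth relation: y₂/y₁ = ½[√(1 + 8Fr₁²) − 1] = ½[√169.3 − 1] = 6.01.
y₂ = 6.01 × 3.50 = 21.0 ft.
Tailwater y_tw = 27.6 ft: y_tw > y₂, so the jump is submerged.

y₂ = 21.0 ft; the jump is submerged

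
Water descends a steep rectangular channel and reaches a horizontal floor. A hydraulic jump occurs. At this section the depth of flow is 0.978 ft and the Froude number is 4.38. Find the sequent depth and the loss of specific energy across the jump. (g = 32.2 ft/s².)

y₂ = 5.59 ft; ΔE = 4.48 ft

Fr₁ = 4.38 (given).
Bélanger equation: y₂/y₁ = ½[√(1 + 8Fr₁²) − 1] = ½[√154.5 − 1] = 5.71.
y₂ = 5.71 × 0.978 = 5.59 ft.
V₁ = Fr₁·√(g·y₁) = 4.38×√(32.2×0.978) = 24.6 ft/s; q = V₁·y₁ = 24.0 ft²/s. V₂ = q/y₂ = 24.0/5.59 = 4.30 ft/s. E₁ = y₁ + V₁²/2g = 10.4 ft; E₂ = y₂ + V₂²/2g = 5.88 ft. ΔE = E₁ − E₂ = 4.48 ft.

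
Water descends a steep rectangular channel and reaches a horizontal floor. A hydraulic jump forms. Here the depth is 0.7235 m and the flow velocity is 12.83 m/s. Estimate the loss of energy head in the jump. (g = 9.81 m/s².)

Fr₁ = V₁/√(g·y₁) = 12.83/√(9.81×0.7235) = 4.816.
By Bélanger, y₂/y₁ = ½[√(1 + 8Fr₁²) − 1] = ½[√186.54 − 1] = 6.329.
y₂ = 6.329 × 0.7235 = 4.579 m.
Head loss: ΔE = (y₂ − y₁)³/(4y₁y₂) = (4.579 − 0.7235)³/(4×0.7235×4.579) = 57.31/13.25 = 4.325 m.

ΔE = 4.325 m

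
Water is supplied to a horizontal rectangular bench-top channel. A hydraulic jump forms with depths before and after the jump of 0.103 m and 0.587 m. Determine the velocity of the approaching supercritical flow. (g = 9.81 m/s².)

V₁ = 4.39 m/s

For a rectangular channel the momentum equation gives q² = ½·g·y₁·y₂·(y₁ + y₂) = ½×9.81×0.103×0.587×0.690 = 0.205.
q = √0.205 = 0.452 m²/s.
V₁ = q/y₁ = 0.452/0.103 = 4.39 m/s.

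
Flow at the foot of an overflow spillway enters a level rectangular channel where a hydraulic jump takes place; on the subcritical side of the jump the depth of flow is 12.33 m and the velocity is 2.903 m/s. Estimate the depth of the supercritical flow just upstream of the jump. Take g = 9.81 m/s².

Fr₂ = V₂/√(g·y₂) = 2.903/√(9.81×12.33) = 0.2640.
From the momentum equation (using Fr₂), y₁/y₂ = ½[√(1 + 8Fr₂²) − 1] = ½[√1.5574 − 1] = 0.1240.
y₁ = 0.1240 × 12.33 = 1.529 m.

y₁ = 1.529 m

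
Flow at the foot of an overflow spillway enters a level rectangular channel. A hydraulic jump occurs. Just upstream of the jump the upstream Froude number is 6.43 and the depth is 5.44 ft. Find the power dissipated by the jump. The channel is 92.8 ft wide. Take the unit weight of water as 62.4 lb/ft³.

P = 339039 hp

Fr₁ = 6.43 (given).
Conjugate-depth relation: y₂/y₁ = ½[√(1 + 8Fr₁²) − 1] = ½[√331.8 − 1] = 8.61.
y₂ = 8.61 × 5.44 = 46.8 ft.
V₁ = Fr₁·√(g·y₁) = 6.43×√(32.2×5.44) = 85.1 ft/s; q = V₁·y₁ = 463 ft²/s. V₂ = q/y₂ = 463/46.8 = 9.89 ft/s. E₁ = y₁ + V₁²/2g = 118 ft; E₂ = y₂ + V₂²/2g = 48.3 ft. ΔE = E₁ − E₂ = 69.6 ft.
Q = q·b = 463 × 92.8 = 42962 cfs. P = γ·Q·ΔE/550 = 62.4 × 42962 × 69.6 / 550 = 339039 hp.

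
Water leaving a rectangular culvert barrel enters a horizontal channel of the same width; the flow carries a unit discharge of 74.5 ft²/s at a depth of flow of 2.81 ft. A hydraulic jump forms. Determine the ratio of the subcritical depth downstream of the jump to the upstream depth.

y₂/y₁ = 3.47

V₁ = q/y₁ = 74.5/2.81 = 26.5 ft/s. Fr₁ = V₁/√(g·y₁) = 26.5/√(32.2×2.81) = 2.79.
Sequent-depth ratio: y₂/y₁ = ½[√(1 + 8Fr₁²) − 1] = ½[√63.15 − 1] = 3.47.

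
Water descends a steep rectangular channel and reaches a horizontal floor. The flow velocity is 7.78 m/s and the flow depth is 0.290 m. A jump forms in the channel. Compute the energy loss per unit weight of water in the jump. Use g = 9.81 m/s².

ΔE = 1.54 m

Fr₁ = V₁/√(g·y₁) = 7.78/√(9.81×0.290) = 4.61.
From the momentum equation for a rectangular channel, y₂/y₁ = ½[√(1 + 8Fr₁²) − 1] = ½[√171.2 − 1] = 6.04.
y₂ = 6.04 × 0.290 = 1.75 m.
Head loss: ΔE = (y₂ − y₁)³/(4y₁y₂) = (1.75 − 0.290)³/(4×0.290×1.75) = 3.13/2.03 = 1.54 m.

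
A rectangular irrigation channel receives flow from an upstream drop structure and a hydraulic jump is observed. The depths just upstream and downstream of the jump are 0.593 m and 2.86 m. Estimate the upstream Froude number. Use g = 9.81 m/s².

For a rectangular channel the momentum equation gives q² = ½·g·y₁·y₂·(y₁ + y₂) = ½×9.81×0.593×2.86×3.45 = 28.7.
q = √28.7 = 5.36 m²/s.
V₁ = q/y₁ = 9.04 m/s; Fr₁ = V₁/√(g·y₁) = 3.75.

Fr₁ = 3.75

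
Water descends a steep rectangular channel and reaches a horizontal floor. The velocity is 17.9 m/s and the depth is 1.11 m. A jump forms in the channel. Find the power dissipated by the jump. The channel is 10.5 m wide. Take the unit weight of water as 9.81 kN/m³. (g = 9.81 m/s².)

P = 18719 kW

Fr₁ = V₁/√(g·y₁) = 17.9/√(9.81×1.11) = 5.42.
Sequent-depth ratio: y₂/y₁ = ½[√(1 + 8Fr₁²) − 1] = ½[√236.4 − 1] = 7.19.
y₂ = 7.19 × 1.11 = 7.98 m.
q = V₁·y₁ = 17.9 × 1.11 = 19.9 m²/s. V₂ = q/y₂ = 19.9/7.98 = 2.49 m/s. E₁ = y₁ + V₁²/2g = 17.4 m; E₂ = y₂ + V₂²/2g = 8.29 m. ΔE = E₁ − E₂ = 9.15 m.
Q = q·b = 19.9 × 10.5 = 209 m³/s. P = γ·Q·ΔE = 9.81 × 209 × 9.15 = 18719 kW.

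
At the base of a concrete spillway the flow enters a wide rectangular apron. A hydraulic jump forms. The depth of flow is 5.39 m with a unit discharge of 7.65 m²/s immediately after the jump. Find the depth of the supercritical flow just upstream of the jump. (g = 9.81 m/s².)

y₁ = 0.383 m

V₂ = q/y₂ = 7.65/5.39 = 1.42 m/s; Fr₂ = V₂/√(g·y₂) = 0.195.
From the momentum equation (using Fr₂), y₁/y₂ = ½[√(1 + 8Fr₂²) − 1] = ½[√1.305 − 1] = 0.0711.
y₁ = 0.0711 × 5.39 = 0.383 m.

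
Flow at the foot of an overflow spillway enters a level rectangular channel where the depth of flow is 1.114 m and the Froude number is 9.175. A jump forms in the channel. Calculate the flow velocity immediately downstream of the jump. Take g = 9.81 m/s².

Fr₁ = 9.175 (given).
From the momentum equation for a rectangular channel, y₂/y₁ = ½[√(1 + 8Fr₁²) − 1] = ½[√674.45 − 1] = 12.49.
y₂ = 12.49 × 1.114 = 13.91 m.
V₁ = Fr₁·√(g·y₁) = 9.175×√(9.81×1.114) = 30.33 m/s; q = V₁·y₁ = 33.79 m²/s.
V₂ = q/y₂ = 33.79/13.91 = 2.429 m/s.

V₂ = 2.429 m/s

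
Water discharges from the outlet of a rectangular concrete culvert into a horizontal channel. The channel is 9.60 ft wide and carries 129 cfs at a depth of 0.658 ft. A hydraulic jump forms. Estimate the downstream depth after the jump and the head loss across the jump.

q = Q/b = 129/9.60 = 13.4 ft²/s; V₁ = q/y₁ = 20.4 ft/s. Fr₁ = V₁/√(g·y₁) = 4.44.
From the momentum equation for a rectangular channel, y₂/y₁ = ½[√(1 + 8Fr₁²) − 1] = ½[√158.5 − 1] = 5.79.
y₂ = 5.79 × 0.658 = 3.81 ft.
Head loss: ΔE = (y₂ − y₁)³/(4y₁y₂) = (3.81 − 0.658)³/(4×0.658×3.81) = 31.4/10.0 = 3.13 ft.

y₂ = 3.81 ft; ΔE = 3.13 ft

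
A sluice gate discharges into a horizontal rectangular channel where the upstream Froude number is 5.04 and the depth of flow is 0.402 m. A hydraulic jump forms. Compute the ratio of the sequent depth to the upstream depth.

Fr₁ = 5.04 (given).
By Bélanger, y₂/y₁ = ½[√(1 + 8Fr₁²) − 1] = ½[√204.2 − 1] = 6.65.

y₂/y₁ = 6.65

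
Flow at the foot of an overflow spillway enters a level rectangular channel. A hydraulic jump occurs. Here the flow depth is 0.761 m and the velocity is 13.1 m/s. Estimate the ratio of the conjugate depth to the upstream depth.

y₂/y₁ = 6.30

Fr₁ = V₁/√(g·y₁) = 13.1/√(9.81×0.761) = 4.79.
From the momentum equation for a rectangular channel, y₂/y₁ = ½[√(1 + 8Fr₁²) − 1] = ½[√184.9 − 1] = 6.30.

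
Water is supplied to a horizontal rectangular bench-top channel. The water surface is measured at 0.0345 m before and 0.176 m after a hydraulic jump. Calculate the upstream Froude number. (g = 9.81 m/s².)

For a rectangular channel the momentum equation gives q² = ½·g·y₁·y₂·(y₁ + y₂) = ½×9.81×0.0345×0.176×0.210 = 0.00627.
q = √0.00627 = 0.0792 m²/s.
V₁ = q/y₁ = 2.30 m/s; Fr₁ = V₁/√(g·y₁) = 3.95.

Fr₁ = 3.95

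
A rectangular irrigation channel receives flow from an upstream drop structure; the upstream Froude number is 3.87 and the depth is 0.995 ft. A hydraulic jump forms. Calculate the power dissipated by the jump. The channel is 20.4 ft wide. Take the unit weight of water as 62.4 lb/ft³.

P = 160 hp

Fr₁ = 3.87 (given).
From the momentum equation for a rectangular channel, y₂/y₁ = ½[√(1 + 8Fr₁²) − 1] = ½[√120.8 − 1] = 5.00.
y₂ = 5.00 × 0.995 = 4.97 ft.
V₁ = Fr₁·√(g·y₁) = 3.87×√(32.2×0.995) = 21.9 ft/s; q = V₁·y₁ = 21.8 ft²/s. V₂ = q/y₂ = 21.8/4.97 = 4.38 ft/s. E₁ = y₁ + V₁²/2g = 8.45 ft; E₂ = y₂ + V₂²/2g = 5.27 ft. ΔE = E₁ − E₂ = 3.18 ft.
Q = q·b = 21.8 × 20.4 = 445 cfs. P = γ·Q·ΔE/550 = 62.4 × 445 × 3.18 / 550 = 160 hp.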